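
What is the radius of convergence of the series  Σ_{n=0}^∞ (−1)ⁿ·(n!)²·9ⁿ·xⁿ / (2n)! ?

By the ratio test, |a_{n+1}/a_n| = (n+1)²/[(2n+1)·(2n+2)] · 9 → 9/4.
Convergence for |x| · 9/4 < 1, i.e. |x| < 4/9. So R = 4/9.

R = 4/9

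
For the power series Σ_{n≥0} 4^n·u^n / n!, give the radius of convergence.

R = ∞

Ratio test: |a_{n+1}/a_n| = 4 · 1/(n+1) → 0 as n → ∞.
The ratio tends to 0 regardless of u, hence R = ∞.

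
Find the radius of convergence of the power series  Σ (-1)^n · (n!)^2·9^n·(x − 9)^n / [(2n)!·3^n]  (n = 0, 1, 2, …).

R = 4/3

Ratio test: |a_{n+1}/a_n| = (n+1)²/[(2n+1)·(2n+2)] · 9/3 → 3/4 as n → ∞.
Convergence for |x − 9| · 3/4 < 1, i.e. |x − 9| < 4/3. So R = 4/3.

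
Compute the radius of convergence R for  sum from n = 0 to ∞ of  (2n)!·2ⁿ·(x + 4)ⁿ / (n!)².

Ratio test: |a_{n+1}/a_n| = (2n+1)·(2n+2)/(n+1)² · 2 → 8 as n → ∞.
Hence the series converges for |x + 4| < 1/(8) = 1/8, so the radius of convergence is 1/8.

R = 1/8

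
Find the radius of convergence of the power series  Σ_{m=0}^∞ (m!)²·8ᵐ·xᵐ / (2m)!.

R = 1/2

The ratio of consecutive coefficients is (m+1)²/[(2m+1)·(2m+2)] · 8 → 2.
Convergence for |x| · 2 < 1, i.e. |x| < 1/2. So R = 1/2.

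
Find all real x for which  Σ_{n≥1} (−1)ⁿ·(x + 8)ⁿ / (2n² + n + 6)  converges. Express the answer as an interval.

The ratio of consecutive coefficients is (2n² + n + 6)/(2(n+1)² + (n+1) + 6) → 1.
Hence R = 1.
Check x = -7: the terms are on the order of 1/n², so the series converges absolutely by comparison with the p-series (p = 2 > 1).
Check x = -9: absolute convergence follows by limit comparison with Σ 1/n².

[-9, -7]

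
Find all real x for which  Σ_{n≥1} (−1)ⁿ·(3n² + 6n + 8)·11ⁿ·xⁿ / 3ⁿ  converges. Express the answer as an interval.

By the ratio test, |a_{n+1}/a_n| = [(3(n+1)² + 6(n+1) + 8)/(3n² + 6n + 8)] · 11/3 → 11/3.
Thus R = 1/(11/3) = 3/11.
At x = 3/11: the terms have absolute value of order n², which does not tend to 0, so the series diverges by the divergence test.
At x = -3/11: the n-th term does not approach 0; divergence by the term test.

(-3/11, 3/11)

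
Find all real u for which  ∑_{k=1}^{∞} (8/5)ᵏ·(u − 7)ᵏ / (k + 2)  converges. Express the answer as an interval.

By the ratio test, |a_{k+1}/a_k| = [(k + 2)/((k+1) + 2)] · 8/5 → 8/5.
Convergence for |u − 7| · 8/5 < 1, i.e. |u − 7| < 5/8. So R = 5/8.
At u = 61/8: the terms are asymptotic to a nonzero constant times 1/k, so the series diverges by limit comparison with Σ 1/k.
Endpoint u = 51/8: the terms alternate in sign and decrease monotonically to 0 in absolute value (size ~ c/k), so the alternating series test gives convergence.

[51/8, 61/8)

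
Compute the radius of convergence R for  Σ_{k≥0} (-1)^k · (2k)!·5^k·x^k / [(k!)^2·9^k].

Ratio test: |a_{k+1}/a_k| = (2k+1)·(2k+2)/(k+1)² · 5/9 → 20/9 as k → ∞.
Hence the series converges for |x| < 1/(20/9) = 9/20, so the radius of convergence is 9/20.

R = 9/20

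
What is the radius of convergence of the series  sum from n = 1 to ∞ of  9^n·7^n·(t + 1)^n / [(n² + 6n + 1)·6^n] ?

R = 2/21

By the ratio test, |a_{n+1}/a_n| = [(n² + 6n + 1)/((n+1)² + 6(n+1) + 1)] · 9·7/6 → 21/2.
Hence the series converges for |t + 1| < 1/(21/2) = 2/21, so the radius of convergence is 2/21.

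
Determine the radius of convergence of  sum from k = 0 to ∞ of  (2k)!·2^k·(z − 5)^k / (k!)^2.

By the ratio test, |a_{k+1}/a_k| = (2k+1)·(2k+2)/(k+1)² · 2 → 8.
Convergence for |z − 5| · 8 < 1, i.e. |z − 5| < 1/8. So R = 1/8.

R = 1/8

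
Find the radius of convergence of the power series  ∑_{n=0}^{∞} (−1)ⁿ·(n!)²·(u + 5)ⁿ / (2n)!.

R = 4

The ratio of consecutive coefficients is (n+1)²/[(2n+1)·(2n+2)] → 1/4.
The series converges when 1/4 · |u + 5| < 1, giving R = 4.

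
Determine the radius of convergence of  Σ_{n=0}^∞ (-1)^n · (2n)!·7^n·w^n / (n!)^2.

R = 1/28

Ratio test: |a_{n+1}/a_n| = (2n+1)·(2n+2)/(n+1)² · 7 → 28 as n → ∞.
Thus R = 1/(28) = 1/28.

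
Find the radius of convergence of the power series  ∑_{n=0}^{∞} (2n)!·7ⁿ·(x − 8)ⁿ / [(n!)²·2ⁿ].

R = 1/14

Ratio test: |a_{n+1}/a_n| = (2n+1)·(2n+2)/(n+1)² · 7/2 → 14 as n → ∞.
The series converges when 14 · |x − 8| < 1, giving R = 1/14.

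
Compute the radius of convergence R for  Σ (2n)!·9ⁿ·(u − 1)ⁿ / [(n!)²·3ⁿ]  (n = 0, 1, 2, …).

R = 1/12

The ratio of consecutive coefficients is (2n+1)·(2n+2)/(n+1)² · 9/3 → 12.
Convergence for |u − 1| · 12 < 1, i.e. |u − 1| < 1/12. So R = 1/12.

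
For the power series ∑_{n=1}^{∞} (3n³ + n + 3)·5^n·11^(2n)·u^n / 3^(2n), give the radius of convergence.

By the ratio test, |a_{n+1}/a_n| = [(3(n+1)³ + (n+1) + 3)/(3n³ + n + 3)] · 5·121/9 → 605/9.
The series converges when 605/9 · |u| < 1, giving R = 9/605.

R = 9/605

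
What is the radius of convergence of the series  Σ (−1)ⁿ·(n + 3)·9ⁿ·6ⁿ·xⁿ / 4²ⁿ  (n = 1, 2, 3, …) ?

R = 8/27

The ratio of consecutive coefficients is [((n+1) + 3)/(n + 3)] · 9·6/16 → 27/8.
The series converges when 27/8 · |x| < 1, giving R = 8/27.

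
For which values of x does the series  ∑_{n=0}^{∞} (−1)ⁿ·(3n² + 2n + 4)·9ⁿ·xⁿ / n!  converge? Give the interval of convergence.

The ratio of consecutive coefficients is (3(n+1)² + 2(n+1) + 4)/(3n² + 2n + 4) · 9 · 1/(n+1) → 0.
The limit is 0, so the series converges for all x; R = ∞.

(−∞, ∞)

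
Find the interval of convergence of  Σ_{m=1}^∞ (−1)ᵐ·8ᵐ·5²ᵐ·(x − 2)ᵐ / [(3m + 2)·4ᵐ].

(99/50, 101/50]

Ratio test: |a_{m+1}/a_m| = [(3m + 2)/(3(m+1) + 2)] · 8·25/4 → 50 as m → ∞.
Convergence for |x − 2| · 50 < 1, i.e. |x − 2| < 1/50. So R = 1/50.
Check x = 101/50: the terms alternate in sign and decrease monotonically to 0 in absolute value (size ~ c/m), so the alternating series test gives convergence.
Endpoint x = 99/50: comparison with the harmonic series Σ 1/m shows the series diverges.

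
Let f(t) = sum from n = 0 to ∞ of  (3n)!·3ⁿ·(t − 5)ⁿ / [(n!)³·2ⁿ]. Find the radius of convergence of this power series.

The ratio of consecutive coefficients is (3n+1)·(3n+2)·(3n+3)/(n+1)³ · 3/2 → 81/2.
Hence the series converges for |t − 5| < 1/(81/2) = 2/81, so the radius of convergence is 2/81.

R = 2/81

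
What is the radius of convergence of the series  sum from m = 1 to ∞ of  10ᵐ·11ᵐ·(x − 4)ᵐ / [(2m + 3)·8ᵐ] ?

R = 4/55

By the ratio test, |a_{m+1}/a_m| = [(2m + 3)/(2(m+1) + 3)] · 10·11/8 → 55/4.
Thus R = 1/(55/4) = 4/55.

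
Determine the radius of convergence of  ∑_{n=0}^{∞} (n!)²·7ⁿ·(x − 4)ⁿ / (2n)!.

Ratio test: |a_{n+1}/a_n| = (n+1)²/[(2n+1)·(2n+2)] · 7 → 7/4 as n → ∞.
Convergence for |x − 4| · 7/4 < 1, i.e. |x − 4| < 4/7. So R = 4/7.

R = 4/7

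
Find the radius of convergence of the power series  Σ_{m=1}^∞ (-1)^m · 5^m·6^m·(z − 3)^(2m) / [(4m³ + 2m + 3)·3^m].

R = √10/10

Ratio test: |a_{m+1}/a_m| = [(4m³ + 2m + 3)/(4(m+1)³ + 2(m+1) + 3)] · 5·6/3 → 10 as m → ∞.
Since the exponent of (z − 3) increases by 2 each term, convergence requires |z − 3|² < 1/10, hence R = √10/10.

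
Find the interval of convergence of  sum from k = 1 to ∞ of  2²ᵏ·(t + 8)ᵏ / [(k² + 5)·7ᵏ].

[-39/4, -25/4]

Ratio test: |a_{k+1}/a_k| = [(k² + 5)/((k+1)² + 5)] · 4/7 → 4/7 as k → ∞.
The series converges when 4/7 · |t + 8| < 1, giving R = 7/4.
Endpoint t = -25/4: absolute convergence follows by limit comparison with Σ 1/k².
Endpoint t = -39/4: absolute convergence follows by limit comparison with Σ 1/k².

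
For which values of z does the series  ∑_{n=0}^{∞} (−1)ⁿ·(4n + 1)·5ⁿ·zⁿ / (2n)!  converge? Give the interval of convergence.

The ratio of consecutive coefficients is (4(n+1) + 1)/(4n + 1) · 5 · 1/[(2n+1)·(2n+2)] → 0.
The ratio tends to 0 regardless of z, hence R = ∞.

(−∞, ∞)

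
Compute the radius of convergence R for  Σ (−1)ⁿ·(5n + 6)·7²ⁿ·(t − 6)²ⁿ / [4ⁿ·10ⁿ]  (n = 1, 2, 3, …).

R = 2√10/7

Apply the ratio test: |a_{n+1}| / |a_n| = [(5(n+1) + 6)/(5n + 6)] · 49/(4·10), which tends to 49/40 as n → ∞.
Writing y = (t − 6)², the series in y has radius 40/49, so |t − 6| < √(40/49) and R = 2√10/7.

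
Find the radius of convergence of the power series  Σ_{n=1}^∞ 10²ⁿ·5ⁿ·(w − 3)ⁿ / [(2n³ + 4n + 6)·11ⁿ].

Apply the ratio test: |a_{n+1}| / |a_n| = [(2n³ + 4n + 6)/(2(n+1)³ + 4(n+1) + 6)] · 100·5/11, which tends to 500/11 as n → ∞.
The series converges when 500/11 · |w − 3| < 1, giving R = 11/500.

R = 11/500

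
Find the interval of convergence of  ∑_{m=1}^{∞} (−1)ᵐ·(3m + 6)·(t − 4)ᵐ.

(3, 5)

Ratio test: |a_{m+1}/a_m| = (3(m+1) + 6)/(3m + 6) → 1 as m → ∞.
Hence R = 1.
Endpoint t = 5: the m-th term does not approach 0; divergence by the term test.
At t = 3: the terms have absolute value of order m, which does not tend to 0, so the series diverges by the divergence test.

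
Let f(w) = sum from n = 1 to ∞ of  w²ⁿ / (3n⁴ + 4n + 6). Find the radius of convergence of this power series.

Ratio test: |a_{n+1}/a_n| = (3n⁴ + 4n + 6)/(3(n+1)⁴ + 4(n+1) + 6) → 1 as n → ∞.
Successive powers of w differ by 2, so the series converges when |w|² · 1 < 1, i.e. |w| < √(1) = 1. So R = 1.

R = 1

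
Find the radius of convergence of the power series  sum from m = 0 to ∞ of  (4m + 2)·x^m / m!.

R = ∞

Ratio test: |a_{m+1}/a_m| = (4(m+1) + 2)/(4m + 2) · 1/(m+1) → 0 as m → ∞.
The ratio tends to 0 regardless of x, hence R = ∞.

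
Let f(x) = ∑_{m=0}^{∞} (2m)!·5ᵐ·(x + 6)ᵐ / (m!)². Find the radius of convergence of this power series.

R = 1/20

Apply the ratio test: |a_{m+1}| / |a_m| = (2m+1)·(2m+2)/(m+1)² · 5, which tends to 20 as m → ∞.
The series converges when 20 · |x + 6| < 1, giving R = 1/20.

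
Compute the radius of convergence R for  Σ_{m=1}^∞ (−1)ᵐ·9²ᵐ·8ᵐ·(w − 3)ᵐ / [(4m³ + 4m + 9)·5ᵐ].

R = 5/648

Apply the ratio test: |a_{m+1}| / |a_m| = [(4m³ + 4m + 9)/(4(m+1)³ + 4(m+1) + 9)] · 81·8/5, which tends to 648/5 as m → ∞.
The series converges when 648/5 · |w − 3| < 1, giving R = 5/648.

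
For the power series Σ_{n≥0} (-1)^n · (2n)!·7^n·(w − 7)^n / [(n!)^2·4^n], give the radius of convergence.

The ratio of consecutive coefficients is (2n+1)·(2n+2)/(n+1)² · 7/4 → 7.
Convergence for |w − 7| · 7 < 1, i.e. |w − 7| < 1/7. So R = 1/7.

R = 1/7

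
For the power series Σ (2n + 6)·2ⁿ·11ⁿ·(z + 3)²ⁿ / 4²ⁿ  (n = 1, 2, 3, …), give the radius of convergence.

R = 2√22/11

Apply the ratio test: |a_{n+1}| / |a_n| = [(2(n+1) + 6)/(2n + 6)] · 2·11/16, which tends to 11/8 as n → ∞.
Successive powers of (z + 3) differ by 2, so the series converges when |z + 3|² · 11/8 < 1, i.e. |z + 3| < √(8/11). So R = 2√22/11.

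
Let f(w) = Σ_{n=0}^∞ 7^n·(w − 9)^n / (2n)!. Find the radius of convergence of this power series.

Apply the ratio test: |a_{n+1}| / |a_n| = 7 · 1/[(2n+1)·(2n+2)], which tends to 0 as n → ∞.
The limit is 0, so the series converges for all w; R = ∞.

R = ∞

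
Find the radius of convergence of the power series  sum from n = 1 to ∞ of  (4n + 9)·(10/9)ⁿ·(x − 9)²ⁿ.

Apply the ratio test: |a_{n+1}| / |a_n| = [(4(n+1) + 9)/(4n + 9)] · 10/9, which tends to 10/9 as n → ∞.
Writing y = (x − 9)², the series in y has radius 9/10, so |x − 9| < √(9/10) and R = 3√10/10.

R = 3√10/10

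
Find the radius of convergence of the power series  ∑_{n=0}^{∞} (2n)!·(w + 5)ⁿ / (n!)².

R = 1/4

Apply the ratio test: |a_{n+1}| / |a_n| = (2n+1)·(2n+2)/(n+1)², which tends to 4 as n → ∞.
Thus R = 1/(4) = 1/4.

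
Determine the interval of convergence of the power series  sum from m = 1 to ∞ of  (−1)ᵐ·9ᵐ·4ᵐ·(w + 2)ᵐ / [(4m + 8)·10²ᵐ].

(-43/9, 7/9]

The ratio of consecutive coefficients is [(4m + 8)/(4(m+1) + 8)] · 9·4/100 → 9/25.
The series converges when 9/25 · |w + 2| < 1, giving R = 25/9.
At w = 7/9: the terms alternate in sign and decrease monotonically to 0 in absolute value (size ~ c/m), so the alternating series test gives convergence.
At w = -43/9: the terms are asymptotic to a nonzero constant times 1/m, so the series diverges by limit comparison with Σ 1/m.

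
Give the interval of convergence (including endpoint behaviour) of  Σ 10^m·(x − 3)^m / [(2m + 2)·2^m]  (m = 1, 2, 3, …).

[14/5, 16/5)

Apply the ratio test: |a_{m+1}| / |a_m| = [(2m + 2)/(2(m+1) + 2)] · 10/2, which tends to 5 as m → ∞.
Thus R = 1/(5) = 1/5.
Endpoint x = 16/5: comparison with the harmonic series Σ 1/m shows the series diverges.
When x = 14/5, an alternating series whose terms decrease to 0 in absolute value, so it converges by the Leibniz criterion.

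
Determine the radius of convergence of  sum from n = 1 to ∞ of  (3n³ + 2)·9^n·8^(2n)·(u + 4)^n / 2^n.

The ratio of consecutive coefficients is [(3(n+1)³ + 2)/(3n³ + 2)] · 9·64/2 → 288.
Convergence for |u + 4| · 288 < 1, i.e. |u + 4| < 1/288. So R = 1/288.

R = 1/288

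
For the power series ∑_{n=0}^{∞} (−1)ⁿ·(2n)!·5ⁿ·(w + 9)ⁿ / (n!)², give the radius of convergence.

Ratio test: |a_{n+1}/a_n| = (2n+1)·(2n+2)/(n+1)² · 5 → 20 as n → ∞.
Convergence for |w + 9| · 20 < 1, i.e. |w + 9| < 1/20. So R = 1/20.

R = 1/20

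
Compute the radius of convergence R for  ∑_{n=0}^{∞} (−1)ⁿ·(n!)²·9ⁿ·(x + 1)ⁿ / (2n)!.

R = 4/9

Apply the ratio test: |a_{n+1}| / |a_n| = (n+1)²/[(2n+1)·(2n+2)] · 9, which tends to 9/4 as n → ∞.
The series converges when 9/4 · |x + 1| < 1, giving R = 4/9.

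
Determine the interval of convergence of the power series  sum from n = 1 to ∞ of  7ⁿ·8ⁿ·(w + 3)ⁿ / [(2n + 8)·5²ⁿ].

Apply the ratio test: |a_{n+1}| / |a_n| = [(2n + 8)/(2(n+1) + 8)] · 7·8/25, which tends to 56/25 as n → ∞.
Convergence for |w + 3| · 56/25 < 1, i.e. |w + 3| < 25/56. So R = 25/56.
At w = -143/56: comparison with the harmonic series Σ 1/n shows the series diverges.
At w = -193/56: an alternating series whose terms decrease to 0 in absolute value, so it converges by the Leibniz criterion.

[-193/56, -143/56)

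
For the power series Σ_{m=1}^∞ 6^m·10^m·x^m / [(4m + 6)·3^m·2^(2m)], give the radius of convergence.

The ratio of consecutive coefficients is [(4m + 6)/(4(m+1) + 6)] · 6·10/(3·4) → 5.
Hence the series converges for |x| < 1/(5) = 1/5, so the radius of convergence is 1/5.

R = 1/5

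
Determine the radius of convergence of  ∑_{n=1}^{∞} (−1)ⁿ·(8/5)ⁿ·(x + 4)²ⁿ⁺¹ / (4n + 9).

By the ratio test, |a_{n+1}/a_n| = [(4n + 9)/(4(n+1) + 9)] · 8/5 → 8/5.
Successive powers of (x + 4) differ by 2, so the series converges when |x + 4|² · 8/5 < 1, i.e. |x + 4| < √(5/8). So R = √10/4.

R = √10/4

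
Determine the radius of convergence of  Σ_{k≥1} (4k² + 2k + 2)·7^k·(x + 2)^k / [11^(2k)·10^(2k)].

By the ratio test, |a_{k+1}/a_k| = [(4(k+1)² + 2(k+1) + 2)/(4k² + 2k + 2)] · 7/(121·100) → 7/12100.
Convergence for |x + 2| · 7/12100 < 1, i.e. |x + 2| < 12100/7. So R = 12100/7.

R = 12100/7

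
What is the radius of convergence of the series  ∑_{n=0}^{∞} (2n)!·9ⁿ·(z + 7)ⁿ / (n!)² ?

R = 1/36

By the ratio test, |a_{n+1}/a_n| = (2n+1)·(2n+2)/(n+1)² · 9 → 36.
Thus R = 1/(36) = 1/36.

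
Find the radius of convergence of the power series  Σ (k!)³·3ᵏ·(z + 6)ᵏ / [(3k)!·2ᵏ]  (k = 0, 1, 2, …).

By the ratio test, |a_{k+1}/a_k| = (k+1)³/[(3k+1)·(3k+2)·(3k+3)] · 3/2 → 1/18.
Hence the series converges for |z + 6| < 1/(1/18) = 18, so the radius of convergence is 18.

R = 18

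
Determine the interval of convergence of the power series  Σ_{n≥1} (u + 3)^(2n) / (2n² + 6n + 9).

[-4, -2]

Apply the ratio test: |a_{n+1}| / |a_n| = (2n² + 6n + 9)/(2(n+1)² + 6(n+1) + 9), which tends to 1 as n → ∞.
Since the exponent of (u + 3) increases by 2 each term, convergence requires |u + 3|² < 1, hence R = 1.
Check u = -2: the terms are on the order of 1/n², so the series converges absolutely by comparison with the p-series (p = 2 > 1).
When u = -4, absolute convergence follows by limit comparison with Σ 1/n².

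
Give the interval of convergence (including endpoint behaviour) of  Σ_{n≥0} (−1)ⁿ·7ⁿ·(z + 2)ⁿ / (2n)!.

(−∞, ∞)

Apply the ratio test: |a_{n+1}| / |a_n| = 7 · 1/[(2n+1)·(2n+2)], which tends to 0 as n → ∞.
The ratio tends to 0 regardless of z, hence R = ∞.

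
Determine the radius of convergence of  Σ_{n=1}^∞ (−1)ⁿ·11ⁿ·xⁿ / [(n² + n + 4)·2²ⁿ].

R = 4/11

The ratio of consecutive coefficients is [(n² + n + 4)/((n+1)² + (n+1) + 4)] · 11/4 → 11/4.
Convergence for |x| · 11/4 < 1, i.e. |x| < 4/11. So R = 4/11.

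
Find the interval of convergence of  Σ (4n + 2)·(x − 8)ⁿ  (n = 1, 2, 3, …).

(7, 9)

The ratio of consecutive coefficients is (4(n+1) + 2)/(4n + 2) → 1.
Hence R = 1.
When x = 9, the terms do not tend to 0, so the series diverges.
At x = 7: the terms have absolute value of order n, which does not tend to 0, so the series diverges by the divergence test.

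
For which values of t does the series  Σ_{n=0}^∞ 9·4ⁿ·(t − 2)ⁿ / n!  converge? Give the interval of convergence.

(−∞, ∞)

Ratio test: |a_{n+1}/a_n| = 9/9 · 4 · 1/(n+1) → 0 as n → ∞.
The ratio tends to 0 regardless of t, hence R = ∞.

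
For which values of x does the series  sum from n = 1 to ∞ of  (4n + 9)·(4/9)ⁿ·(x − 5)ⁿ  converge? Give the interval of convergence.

(11/4, 29/4)

By the ratio test, |a_{n+1}/a_n| = [(4(n+1) + 9)/(4n + 9)] · 4/9 → 4/9.
Hence the series converges for |x − 5| < 1/(4/9) = 9/4, so the radius of convergence is 9/4.
When x = 29/4, the n-th term does not approach 0; divergence by the term test.
Endpoint x = 11/4: the terms have absolute value of order n, which does not tend to 0, so the series diverges by the divergence test.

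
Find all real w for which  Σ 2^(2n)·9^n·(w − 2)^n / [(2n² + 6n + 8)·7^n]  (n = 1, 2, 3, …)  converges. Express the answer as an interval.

Apply the ratio test: |a_{n+1}| / |a_n| = [(2n² + 6n + 8)/(2(n+1)² + 6(n+1) + 8)] · 4·9/7, which tends to 36/7 as n → ∞.
Thus R = 1/(36/7) = 7/36.
Endpoint w = 79/36: the series is dominated by a constant times Σ 1/n², which converges (p = 2 > 1).
When w = 65/36, the series is dominated by a constant times Σ 1/n², which converges (p = 2 > 1).

[65/36, 79/36]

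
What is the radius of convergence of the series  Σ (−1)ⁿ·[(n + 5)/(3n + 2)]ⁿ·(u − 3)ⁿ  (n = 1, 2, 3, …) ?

Root test: |a_n|^(1/n) = (n + 5)/(3n + 2) → 1/3.
Convergence for |u − 3| · 1/3 < 1, i.e. |u − 3| < 3. So R = 3.

R = 3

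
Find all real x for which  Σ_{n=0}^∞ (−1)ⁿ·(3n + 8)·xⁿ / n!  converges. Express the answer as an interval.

(−∞, ∞)

By the ratio test, |a_{n+1}/a_n| = (3(n+1) + 8)/(3n + 8) · 1/(n+1) → 0.
The ratio tends to 0 regardless of x, hence R = ∞.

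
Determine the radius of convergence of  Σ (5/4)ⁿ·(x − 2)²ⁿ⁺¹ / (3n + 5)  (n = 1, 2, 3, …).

The ratio of consecutive coefficients is [(3n + 5)/(3(n+1) + 5)] · 5/4 → 5/4.
Since the exponent of (x − 2) increases by 2 each term, convergence requires |x − 2|² < 4/5, hence R = 2√5/5.

R = 2√5/5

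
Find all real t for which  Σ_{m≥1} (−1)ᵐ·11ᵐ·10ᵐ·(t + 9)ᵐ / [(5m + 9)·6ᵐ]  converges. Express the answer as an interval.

By the ratio test, |a_{m+1}/a_m| = [(5m + 9)/(5(m+1) + 9)] · 11·10/6 → 55/3.
Convergence for |t + 9| · 55/3 < 1, i.e. |t + 9| < 3/55. So R = 3/55.
When t = -492/55, convergence follows from the alternating series test (terms decrease monotonically to 0).
At t = -498/55: the terms are asymptotic to a nonzero constant times 1/m, so the series diverges by limit comparison with Σ 1/m.

(-498/55, -492/55]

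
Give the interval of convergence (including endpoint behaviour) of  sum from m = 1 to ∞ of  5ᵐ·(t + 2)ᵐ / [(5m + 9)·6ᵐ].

[-16/5, -4/5)

Ratio test: |a_{m+1}/a_m| = [(5m + 9)/(5(m+1) + 9)] · 5/6 → 5/6 as m → ∞.
Convergence for |t + 2| · 5/6 < 1, i.e. |t + 2| < 6/5. So R = 6/5.
Endpoint t = -4/5: the terms are asymptotic to a nonzero constant times 1/m, so the series diverges by limit comparison with Σ 1/m.
When t = -16/5, the terms alternate in sign and decrease monotonically to 0 in absolute value (size ~ c/m), so the alternating series test gives convergence.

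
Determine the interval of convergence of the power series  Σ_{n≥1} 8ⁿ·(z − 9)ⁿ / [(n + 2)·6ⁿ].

The ratio of consecutive coefficients is [(n + 2)/((n+1) + 2)] · 8/6 → 4/3.
The series converges when 4/3 · |z − 9| < 1, giving R = 3/4.
Check z = 39/4: comparison with the harmonic series Σ 1/n shows the series diverges.
At z = 33/4: convergence follows from the alternating series test (terms decrease monotonically to 0).

[33/4, 39/4)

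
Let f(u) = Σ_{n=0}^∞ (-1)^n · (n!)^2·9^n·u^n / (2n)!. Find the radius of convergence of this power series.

R = 4/9

Ratio test: |a_{n+1}/a_n| = (n+1)²/[(2n+1)·(2n+2)] · 9 → 9/4 as n → ∞.
Hence the series converges for |u| < 1/(9/4) = 4/9, so the radius of convergence is 4/9.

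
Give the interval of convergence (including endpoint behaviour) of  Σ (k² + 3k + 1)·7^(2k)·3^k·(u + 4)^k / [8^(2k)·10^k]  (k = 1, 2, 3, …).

The ratio of consecutive coefficients is [((k+1)² + 3(k+1) + 1)/(k² + 3k + 1)] · 49·3/(64·10) → 147/640.
Thus R = 1/(147/640) = 640/147.
At u = 52/147: the terms have absolute value of order k², which does not tend to 0, so the series diverges by the divergence test.
At u = -1228/147: the terms have absolute value of order k², which does not tend to 0, so the series diverges by the divergence test.

(-1228/147, 52/147)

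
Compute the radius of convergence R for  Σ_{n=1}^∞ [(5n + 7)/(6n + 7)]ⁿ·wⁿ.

R = 6/5

By the Cauchy root test, |a_n|^(1/n) = (5n + 7)/(6n + 7) → 5/6.
The series converges when 5/6 · |w| < 1, giving R = 6/5.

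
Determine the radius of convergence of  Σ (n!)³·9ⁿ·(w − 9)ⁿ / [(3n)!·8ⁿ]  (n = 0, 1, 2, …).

R = 24

By the ratio test, |a_{n+1}/a_n| = (n+1)³/[(3n+1)·(3n+2)·(3n+3)] · 9/8 → 1/24.
Hence the series converges for |w − 9| < 1/(1/24) = 24, so the radius of convergence is 24.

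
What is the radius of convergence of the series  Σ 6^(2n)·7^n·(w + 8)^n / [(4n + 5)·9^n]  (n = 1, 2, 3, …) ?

R = 1/28

By the ratio test, |a_{n+1}/a_n| = [(4n + 5)/(4(n+1) + 5)] · 36·7/9 → 28.
Convergence for |w + 8| · 28 < 1, i.e. |w + 8| < 1/28. So R = 1/28.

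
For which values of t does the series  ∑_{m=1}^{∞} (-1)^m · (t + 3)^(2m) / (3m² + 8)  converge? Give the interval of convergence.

[-4, -2]

The ratio of consecutive coefficients is (3m² + 8)/(3(m+1)² + 8) → 1.
Writing y = (t + 3)², the series in y has radius 1, so |t + 3| < √(1) = 1 and R = 1.
At t = -2: the terms are on the order of 1/m², so the series converges absolutely by comparison with the p-series (p = 2 > 1).
Check t = -4: the series is dominated by a constant times Σ 1/m², which converges (p = 2 > 1).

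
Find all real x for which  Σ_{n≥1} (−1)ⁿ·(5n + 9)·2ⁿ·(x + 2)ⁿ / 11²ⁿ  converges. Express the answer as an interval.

By the ratio test, |a_{n+1}/a_n| = [(5(n+1) + 9)/(5n + 9)] · 2/121 → 2/121.
The series converges when 2/121 · |x + 2| < 1, giving R = 121/2.
Check x = 117/2: the terms do not tend to 0, so the series diverges.
When x = -125/2, the terms have absolute value of order n, which does not tend to 0, so the series diverges by the divergence test.

(-125/2, 117/2)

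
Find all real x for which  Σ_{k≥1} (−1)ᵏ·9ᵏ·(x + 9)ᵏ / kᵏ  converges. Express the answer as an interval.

(−∞, ∞)

Root test: |a_k|^(1/k) = 9/k → 0.
The limit is 0 for every x, so R = ∞.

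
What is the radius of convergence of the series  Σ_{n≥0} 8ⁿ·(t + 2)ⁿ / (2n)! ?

The ratio of consecutive coefficients is 8 · 1/[(2n+1)·(2n+2)] → 0.
Since the limit is 0 < 1 for every t, the series converges on all of ℝ and R = ∞.

R = ∞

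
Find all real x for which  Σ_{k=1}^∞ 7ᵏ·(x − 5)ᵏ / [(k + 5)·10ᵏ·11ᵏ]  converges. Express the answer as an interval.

By the ratio test, |a_{k+1}/a_k| = [(k + 5)/((k+1) + 5)] · 7/(10·11) → 7/110.
Hence the series converges for |x − 5| < 1/(7/110) = 110/7, so the radius of convergence is 110/7.
Endpoint x = 145/7: comparison with the harmonic series Σ 1/k shows the series diverges.
At x = -75/7: the terms alternate in sign and decrease monotonically to 0 in absolute value (size ~ c/k), so the alternating series test gives convergence.

[-75/7, 145/7)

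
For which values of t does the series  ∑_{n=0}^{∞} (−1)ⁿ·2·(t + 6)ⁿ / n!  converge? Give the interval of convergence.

(−∞, ∞)

By the ratio test, |a_{n+1}/a_n| = 2/2 · 1/(n+1) → 0.
Since the limit is 0 < 1 for every t, the series converges on all of ℝ and R = ∞.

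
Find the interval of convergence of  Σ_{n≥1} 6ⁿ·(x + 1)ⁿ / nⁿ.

(−∞, ∞)

Root test: |a_n|^(1/n) = 6/n → 0.
The limit is 0 for every x, so R = ∞.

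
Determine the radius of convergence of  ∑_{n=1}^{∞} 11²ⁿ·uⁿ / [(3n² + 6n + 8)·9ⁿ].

R = 9/121

The ratio of consecutive coefficients is [(3n² + 6n + 8)/(3(n+1)² + 6(n+1) + 8)] · 121/9 → 121/9.
The series converges when 121/9 · |u| < 1, giving R = 9/121.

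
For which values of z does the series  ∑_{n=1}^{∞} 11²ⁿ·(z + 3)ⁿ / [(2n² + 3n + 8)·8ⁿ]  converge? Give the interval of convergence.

[-371/121, -355/121]

The ratio of consecutive coefficients is [(2n² + 3n + 8)/(2(n+1)² + 3(n+1) + 8)] · 121/8 → 121/8.
Convergence for |z + 3| · 121/8 < 1, i.e. |z + 3| < 8/121. So R = 8/121.
Check z = -355/121: the terms are on the order of 1/n², so the series converges absolutely by comparison with the p-series (p = 2 > 1).
Check z = -371/121: the series is dominated by a constant times Σ 1/n², which converges (p = 2 > 1).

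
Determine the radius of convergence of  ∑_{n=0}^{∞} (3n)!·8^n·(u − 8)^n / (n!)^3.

Ratio test: |a_{n+1}/a_n| = (3n+1)·(3n+2)·(3n+3)/(n+1)³ · 8 → 216 as n → ∞.
Hence the series converges for |u − 8| < 1/(216) = 1/216, so the radius of convergence is 1/216.

R = 1/216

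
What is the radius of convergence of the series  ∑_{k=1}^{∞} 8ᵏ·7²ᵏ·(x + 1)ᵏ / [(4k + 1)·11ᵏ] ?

Ratio test: |a_{k+1}/a_k| = [(4k + 1)/(4(k+1) + 1)] · 8·49/11 → 392/11 as k → ∞.
The series converges when 392/11 · |x + 1| < 1, giving R = 11/392.

R = 11/392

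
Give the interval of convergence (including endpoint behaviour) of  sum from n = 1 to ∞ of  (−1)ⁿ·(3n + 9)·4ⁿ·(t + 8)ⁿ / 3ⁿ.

(-35/4, -29/4)

Ratio test: |a_{n+1}/a_n| = [(3(n+1) + 9)/(3n + 9)] · 4/3 → 4/3 as n → ∞.
Hence the series converges for |t + 8| < 1/(4/3) = 3/4, so the radius of convergence is 3/4.
At t = -29/4: the terms do not tend to 0, so the series diverges.
Endpoint t = -35/4: the terms have absolute value of order n, which does not tend to 0, so the series diverges by the divergence test.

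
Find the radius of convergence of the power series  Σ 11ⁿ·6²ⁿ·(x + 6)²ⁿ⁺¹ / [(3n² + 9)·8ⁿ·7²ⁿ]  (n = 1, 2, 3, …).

Apply the ratio test: |a_{n+1}| / |a_n| = [(3n² + 9)/(3(n+1)² + 9)] · 11·36/(8·49), which tends to 99/98 as n → ∞.
Since the exponent of (x + 6) increases by 2 each term, convergence requires |x + 6|² < 98/99, hence R = 7√22/33.

R = 7√22/33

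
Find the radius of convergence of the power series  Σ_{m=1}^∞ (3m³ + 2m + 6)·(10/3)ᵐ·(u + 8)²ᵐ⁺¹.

Apply the ratio test: |a_{m+1}| / |a_m| = [(3(m+1)³ + 2(m+1) + 6)/(3m³ + 2m + 6)] · 10/3, which tends to 10/3 as m → ∞.
Writing y = (u + 8)², the series in y has radius 3/10, so |u + 8| < √(3/10) and R = √30/10.

R = √30/10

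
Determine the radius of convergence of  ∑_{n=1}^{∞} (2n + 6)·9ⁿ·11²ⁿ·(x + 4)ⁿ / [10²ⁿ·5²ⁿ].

R = 2500/1089

Ratio test: |a_{n+1}/a_n| = [(2(n+1) + 6)/(2n + 6)] · 9·121/(100·25) → 1089/2500 as n → ∞.
Convergence for |x + 4| · 1089/2500 < 1, i.e. |x + 4| < 2500/1089. So R = 2500/1089.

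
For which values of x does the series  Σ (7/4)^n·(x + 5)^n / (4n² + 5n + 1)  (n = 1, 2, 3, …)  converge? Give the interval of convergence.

By the ratio test, |a_{n+1}/a_n| = [(4n² + 5n + 1)/(4(n+1)² + 5(n+1) + 1)] · 7/4 → 7/4.
Thus R = 1/(7/4) = 4/7.
Endpoint x = -31/7: absolute convergence follows by limit comparison with Σ 1/n².
When x = -39/7, the terms are on the order of 1/n², so the series converges absolutely by comparison with the p-series (p = 2 > 1).

[-39/7, -31/7]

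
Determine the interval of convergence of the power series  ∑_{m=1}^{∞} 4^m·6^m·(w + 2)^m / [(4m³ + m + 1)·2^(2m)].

[-13/6, -11/6]

Apply the ratio test: |a_{m+1}| / |a_m| = [(4m³ + m + 1)/(4(m+1)³ + (m+1) + 1)] · 4·6/4, which tends to 6 as m → ∞.
Hence the series converges for |w + 2| < 1/(6) = 1/6, so the radius of convergence is 1/6.
When w = -11/6, the terms are on the order of 1/m³, so the series converges absolutely by comparison with the p-series (p = 3 > 1).
When w = -13/6, the terms are on the order of 1/m³, so the series converges absolutely by comparison with the p-series (p = 3 > 1).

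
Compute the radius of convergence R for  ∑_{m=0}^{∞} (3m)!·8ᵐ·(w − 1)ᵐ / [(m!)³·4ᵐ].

R = 1/54

Apply the ratio test: |a_{m+1}| / |a_m| = (3m+1)·(3m+2)·(3m+3)/(m+1)³ · 8/4, which tends to 54 as m → ∞.
Thus R = 1/(54) = 1/54.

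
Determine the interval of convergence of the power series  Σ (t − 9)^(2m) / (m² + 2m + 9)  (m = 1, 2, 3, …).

By the ratio test, |a_{m+1}/a_m| = (m² + 2m + 9)/((m+1)² + 2(m+1) + 9) → 1.
Writing y = (t − 9)², the series in y has radius 1, so |t − 9| < √(1) = 1 and R = 1.
Check t = 10: absolute convergence follows by limit comparison with Σ 1/m².
When t = 8, the terms are on the order of 1/m², so the series converges absolutely by comparison with the p-series (p = 2 > 1).

[8, 10]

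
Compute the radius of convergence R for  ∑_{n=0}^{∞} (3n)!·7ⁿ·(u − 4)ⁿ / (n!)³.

The ratio of consecutive coefficients is (3n+1)·(3n+2)·(3n+3)/(n+1)³ · 7 → 189.
The series converges when 189 · |u − 4| < 1, giving R = 1/189.

R = 1/189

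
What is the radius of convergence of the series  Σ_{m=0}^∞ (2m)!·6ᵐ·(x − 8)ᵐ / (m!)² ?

R = 1/24

Ratio test: |a_{m+1}/a_m| = (2m+1)·(2m+2)/(m+1)² · 6 → 24 as m → ∞.
Convergence for |x − 8| · 24 < 1, i.e. |x − 8| < 1/24. So R = 1/24.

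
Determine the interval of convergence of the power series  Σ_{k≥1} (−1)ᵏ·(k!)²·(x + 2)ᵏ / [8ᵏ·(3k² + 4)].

{-2}

By the ratio test, |a_{k+1}/a_k| = (k+1)² · 1/8 · (3k² + 4)/(3(k+1)² + 4) → ∞.
Since the ratio → ∞, the series diverges for every x ≠ -2, and R = 0.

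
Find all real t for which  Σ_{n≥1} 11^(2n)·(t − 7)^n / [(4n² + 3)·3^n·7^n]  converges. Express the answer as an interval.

The ratio of consecutive coefficients is [(4n² + 3)/(4(n+1)² + 3)] · 121/(3·7) → 121/21.
Convergence for |t − 7| · 121/21 < 1, i.e. |t − 7| < 21/121. So R = 21/121.
Endpoint t = 868/121: absolute convergence follows by limit comparison with Σ 1/n².
Check t = 826/121: absolute convergence follows by limit comparison with Σ 1/n².

[826/121, 868/121]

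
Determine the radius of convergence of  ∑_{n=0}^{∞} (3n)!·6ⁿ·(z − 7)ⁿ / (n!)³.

By the ratio test, |a_{n+1}/a_n| = (3n+1)·(3n+2)·(3n+3)/(n+1)³ · 6 → 162.
Hence the series converges for |z − 7| < 1/(162) = 1/162, so the radius of convergence is 1/162.

R = 1/162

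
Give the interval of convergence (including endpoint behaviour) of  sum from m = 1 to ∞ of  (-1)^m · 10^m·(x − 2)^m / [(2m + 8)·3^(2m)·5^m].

Apply the ratio test: |a_{m+1}| / |a_m| = [(2m + 8)/(2(m+1) + 8)] · 10/(9·5), which tends to 2/9 as m → ∞.
Convergence for |x − 2| · 2/9 < 1, i.e. |x − 2| < 9/2. So R = 9/2.
Endpoint x = 13/2: the terms alternate in sign and decrease monotonically to 0 in absolute value (size ~ c/m), so the alternating series test gives convergence.
Check x = -5/2: the terms are asymptotic to a nonzero constant times 1/m, so the series diverges by limit comparison with Σ 1/m.

(-5/2, 13/2]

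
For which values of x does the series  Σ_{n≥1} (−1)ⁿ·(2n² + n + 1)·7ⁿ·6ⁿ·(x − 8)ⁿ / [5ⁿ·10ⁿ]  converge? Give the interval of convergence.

The ratio of consecutive coefficients is [(2(n+1)² + (n+1) + 1)/(2n² + n + 1)] · 7·6/(5·10) → 21/25.
The series converges when 21/25 · |x − 8| < 1, giving R = 25/21.
Endpoint x = 193/21: the n-th term does not approach 0; divergence by the term test.
Check x = 143/21: the terms do not tend to 0, so the series diverges.

(143/21, 193/21)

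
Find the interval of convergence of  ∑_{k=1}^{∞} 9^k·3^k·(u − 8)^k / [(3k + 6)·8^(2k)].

[152/27, 280/27)

By the ratio test, |a_{k+1}/a_k| = [(3k + 6)/(3(k+1) + 6)] · 9·3/64 → 27/64.
Hence the series converges for |u − 8| < 1/(27/64) = 64/27, so the radius of convergence is 64/27.
At u = 280/27: the terms behave like c/k; limit comparison with the harmonic series gives divergence.
When u = 152/27, convergence follows from the alternating series test (terms decrease monotonically to 0).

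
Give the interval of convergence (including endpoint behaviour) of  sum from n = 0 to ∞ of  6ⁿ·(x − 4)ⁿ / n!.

(−∞, ∞)

The ratio of consecutive coefficients is 6 · 1/(n+1) → 0.
The ratio tends to 0 regardless of x, hence R = ∞.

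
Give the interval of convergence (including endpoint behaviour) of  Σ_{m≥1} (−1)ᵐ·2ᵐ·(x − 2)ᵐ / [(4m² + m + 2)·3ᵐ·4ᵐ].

Apply the ratio test: |a_{m+1}| / |a_m| = [(4m² + m + 2)/(4(m+1)² + (m+1) + 2)] · 2/(3·4), which tends to 1/6 as m → ∞.
Hence the series converges for |x − 2| < 1/(1/6) = 6, so the radius of convergence is 6.
At x = 8: the terms are on the order of 1/m², so the series converges absolutely by comparison with the p-series (p = 2 > 1).
Check x = -4: the series is dominated by a constant times Σ 1/m², which converges (p = 2 > 1).

[-4, 8]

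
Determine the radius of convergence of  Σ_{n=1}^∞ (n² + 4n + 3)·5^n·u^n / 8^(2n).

The ratio of consecutive coefficients is [((n+1)² + 4(n+1) + 3)/(n² + 4n + 3)] · 5/64 → 5/64.
Thus R = 1/(5/64) = 64/5.

R = 64/5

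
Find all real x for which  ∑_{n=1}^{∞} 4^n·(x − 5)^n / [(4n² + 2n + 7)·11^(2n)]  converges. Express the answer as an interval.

The ratio of consecutive coefficients is [(4n² + 2n + 7)/(4(n+1)² + 2(n+1) + 7)] · 4/121 → 4/121.
Thus R = 1/(4/121) = 121/4.
At x = 141/4: the terms are on the order of 1/n², so the series converges absolutely by comparison with the p-series (p = 2 > 1).
Check x = -101/4: the series is dominated by a constant times Σ 1/n², which converges (p = 2 > 1).

[-101/4, 141/4]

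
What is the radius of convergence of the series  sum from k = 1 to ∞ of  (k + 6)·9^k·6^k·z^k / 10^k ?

R = 5/27

Ratio test: |a_{k+1}/a_k| = [((k+1) + 6)/(k + 6)] · 9·6/10 → 27/5 as k → ∞.
Thus R = 1/(27/5) = 5/27.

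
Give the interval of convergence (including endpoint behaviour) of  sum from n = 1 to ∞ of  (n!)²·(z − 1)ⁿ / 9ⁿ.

The ratio of consecutive coefficients is (n+1)² · 1/9 → ∞.
Since the ratio → ∞, the series diverges for every z ≠ 1, and R = 0.

{1}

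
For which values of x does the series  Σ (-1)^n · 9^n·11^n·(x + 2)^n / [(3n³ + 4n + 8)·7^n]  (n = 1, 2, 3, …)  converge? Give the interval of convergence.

Apply the ratio test: |a_{n+1}| / |a_n| = [(3n³ + 4n + 8)/(3(n+1)³ + 4(n+1) + 8)] · 9·11/7, which tends to 99/7 as n → ∞.
The series converges when 99/7 · |x + 2| < 1, giving R = 7/99.
Check x = -191/99: the terms are on the order of 1/n³, so the series converges absolutely by comparison with the p-series (p = 3 > 1).
At x = -205/99: the series is dominated by a constant times Σ 1/n³, which converges (p = 3 > 1).

[-205/99, -191/99]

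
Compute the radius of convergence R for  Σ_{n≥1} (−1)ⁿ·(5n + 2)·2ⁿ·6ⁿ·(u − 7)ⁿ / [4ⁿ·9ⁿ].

By the ratio test, |a_{n+1}/a_n| = [(5(n+1) + 2)/(5n + 2)] · 2·6/(4·9) → 1/3.
Thus R = 1/(1/3) = 3.

R = 3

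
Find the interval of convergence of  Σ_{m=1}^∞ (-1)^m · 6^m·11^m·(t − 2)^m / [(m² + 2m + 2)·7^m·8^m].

[38/33, 94/33]

By the ratio test, |a_{m+1}/a_m| = [(m² + 2m + 2)/((m+1)² + 2(m+1) + 2)] · 6·11/(7·8) → 33/28.
Convergence for |t − 2| · 33/28 < 1, i.e. |t − 2| < 28/33. So R = 28/33.
At t = 94/33: absolute convergence follows by limit comparison with Σ 1/m².
Check t = 38/33: absolute convergence follows by limit comparison with Σ 1/m².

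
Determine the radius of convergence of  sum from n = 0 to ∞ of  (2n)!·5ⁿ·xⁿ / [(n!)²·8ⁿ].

The ratio of consecutive coefficients is (2n+1)·(2n+2)/(n+1)² · 5/8 → 5/2.
Convergence for |x| · 5/2 < 1, i.e. |x| < 2/5. So R = 2/5.

R = 2/5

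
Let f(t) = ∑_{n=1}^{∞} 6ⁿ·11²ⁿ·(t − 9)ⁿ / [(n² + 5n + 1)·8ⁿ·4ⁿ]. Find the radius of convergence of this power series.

R = 16/363

The ratio of consecutive coefficients is [(n² + 5n + 1)/((n+1)² + 5(n+1) + 1)] · 6·121/(8·4) → 363/16.
Hence the series converges for |t − 9| < 1/(363/16) = 16/363, so the radius of convergence is 16/363.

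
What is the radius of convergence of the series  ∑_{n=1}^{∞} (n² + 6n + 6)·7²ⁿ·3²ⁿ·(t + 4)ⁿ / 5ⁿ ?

R = 5/441

The ratio of consecutive coefficients is [((n+1)² + 6(n+1) + 6)/(n² + 6n + 6)] · 49·9/5 → 441/5.
Thus R = 1/(441/5) = 5/441.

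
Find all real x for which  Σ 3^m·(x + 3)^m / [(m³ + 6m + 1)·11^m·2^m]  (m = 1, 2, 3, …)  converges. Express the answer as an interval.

[-31/3, 13/3]

The ratio of consecutive coefficients is [(m³ + 6m + 1)/((m+1)³ + 6(m+1) + 1)] · 3/(11·2) → 3/22.
Thus R = 1/(3/22) = 22/3.
When x = 13/3, the series is dominated by a constant times Σ 1/m³, which converges (p = 3 > 1).
At x = -31/3: absolute convergence follows by limit comparison with Σ 1/m³.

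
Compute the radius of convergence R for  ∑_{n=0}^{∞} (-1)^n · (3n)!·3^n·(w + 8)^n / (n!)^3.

Apply the ratio test: |a_{n+1}| / |a_n| = (3n+1)·(3n+2)·(3n+3)/(n+1)³ · 3, which tends to 81 as n → ∞.
Thus R = 1/(81) = 1/81.

R = 1/81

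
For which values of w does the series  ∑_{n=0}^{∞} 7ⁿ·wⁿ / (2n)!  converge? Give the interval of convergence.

(−∞, ∞)

By the ratio test, |a_{n+1}/a_n| = 7 · 1/[(2n+1)·(2n+2)] → 0.
The ratio tends to 0 regardless of w, hence R = ∞.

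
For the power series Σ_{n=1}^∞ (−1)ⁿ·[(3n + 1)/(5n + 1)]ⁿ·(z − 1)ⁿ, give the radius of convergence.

R = 5/3

Applying the root test, |a_n|^(1/n) = (3n + 1)/(5n + 1) → 3/5.
Hence the series converges for |z − 1| < 1/(3/5) = 5/3, so the radius of convergence is 5/3.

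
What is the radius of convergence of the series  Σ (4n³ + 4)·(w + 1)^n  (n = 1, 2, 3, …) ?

R = 1

Apply the ratio test: |a_{n+1}| / |a_n| = (4(n+1)³ + 4)/(4n³ + 4), which tends to 1 as n → ∞.
Hence R = 1.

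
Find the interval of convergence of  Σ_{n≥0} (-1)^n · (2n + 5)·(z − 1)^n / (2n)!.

(−∞, ∞)

Apply the ratio test: |a_{n+1}| / |a_n| = (2(n+1) + 5)/(2n + 5) · 1/[(2n+1)·(2n+2)], which tends to 0 as n → ∞.
The ratio tends to 0 regardless of z, hence R = ∞.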